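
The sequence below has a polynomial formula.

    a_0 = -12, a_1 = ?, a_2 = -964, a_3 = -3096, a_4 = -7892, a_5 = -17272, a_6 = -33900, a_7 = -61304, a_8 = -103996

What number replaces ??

-200

Using the last 7 terms:
Δ: -2132, -4796, -9380, -16628, -27404, -42692
Δ²: -2664, -4584, -7248, -10776, -15288
Δ³: -1920, -2664, -3528, -4512
Δ⁴: -744, -864, -984
Δ⁵: -120, -120
Constant fifth difference = -120.
Extend backward: -744 + 120 = -624;  -1920 + 624 = -1296;  -2664 + 1296 = -1368;  -2132 + 1368 = -764;  -964 + 764 = -200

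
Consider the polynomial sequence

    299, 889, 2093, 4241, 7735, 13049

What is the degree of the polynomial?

4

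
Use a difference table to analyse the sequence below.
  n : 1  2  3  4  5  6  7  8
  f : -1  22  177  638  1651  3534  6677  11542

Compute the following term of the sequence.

18663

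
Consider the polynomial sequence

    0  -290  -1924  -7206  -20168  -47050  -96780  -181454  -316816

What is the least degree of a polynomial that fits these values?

5

Δ: -290, -1634, -5282, -12962, -26882, -49730, -84674, -135362
Δ²: -1344, -3648, -7680, -13920, -22848, -34944, -50688
Δ³: -2304, -4032, -6240, -8928, -12096, -15744
Δ⁴: -1728, -2208, -2688, -3168, -3648
Δ⁵: -480, -480, -480, -480
The fifth differences are constant, so the polynomial has degree 5.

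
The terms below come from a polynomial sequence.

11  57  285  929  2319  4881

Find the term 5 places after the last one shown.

56901

Δ: 46 , 228 , 644 , 1390 , 2562
Δ²: 182 , 416 , 746 , 1172
Δ³: 234 , 330 , 426
Δ⁴: 96 , 96
The fourth differences are constant (96).
426 + 96 = 522;  1172 + 522 = 1694;  2562 + 1694 = 4256;  4881 + 4256 = 9137
522 + 96 = 618;  1694 + 618 = 2312;  4256 + 2312 = 6568;  9137 + 6568 = 15705
618 + 96 = 714;  2312 + 714 = 3026;  6568 + 3026 = 9594;  15705 + 9594 = 25299
714 + 96 = 810;  3026 + 810 = 3836;  9594 + 3836 = 13430;  25299 + 13430 = 38729
810 + 96 = 906;  3836 + 906 = 4742;  13430 + 4742 = 18172;  38729 + 18172 = 56901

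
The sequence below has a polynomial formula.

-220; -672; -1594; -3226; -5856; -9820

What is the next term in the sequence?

-15502

D1: -452, -922, -1632, -2630, -3964
D2: -470, -710, -998, -1334
D3: -240, -288, -336
D4: -48, -48
Fourth differences constant at -48.
-336 − 48 = -384;  -1334 − 384 = -1718;  -3964 − 1718 = -5682;  -9820 − 5682 = -15502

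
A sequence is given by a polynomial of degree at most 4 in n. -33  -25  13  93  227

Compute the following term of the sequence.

427

First differences: 8, 38, 80, 134
Second differences: 30, 42, 54
Third differences: 12, 12
Constant third difference = 12, so extend:
54 + 12 = 66;  134 + 66 = 200;  227 + 200 = 427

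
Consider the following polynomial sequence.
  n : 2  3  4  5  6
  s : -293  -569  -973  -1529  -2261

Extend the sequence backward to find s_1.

-121

Δ: -276  -404  -556  -732
Δ²: -128  -152  -176
Δ³: -24  -24
The third differences are constant at -24.
Work back: -128 + 24 = -104;  -276 + 104 = -172;  -293 + 172 = -121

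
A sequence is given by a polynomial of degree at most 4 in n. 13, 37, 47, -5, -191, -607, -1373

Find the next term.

-2633

Δ: 24, 10, -52, -186, -416, -766
Δ²: -14, -62, -134, -230, -350
Δ³: -48, -72, -96, -120
Δ⁴: -24, -24, -24
Fourth differences constant at -24.
-120 − 24 = -144;  -350 − 144 = -494;  -766 − 494 = -1260;  -1373 − 1260 = -2633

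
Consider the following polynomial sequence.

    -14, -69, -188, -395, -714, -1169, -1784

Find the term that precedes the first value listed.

-55  -119  -207  -319  -455  -615
-64  -88  -112  -136  -160
-24  -24  -24  -24
The third differences are constant at -24.
Work back: -64 + 24 = -40;  -55 + 40 = -15;  -14 + 15 = 1

1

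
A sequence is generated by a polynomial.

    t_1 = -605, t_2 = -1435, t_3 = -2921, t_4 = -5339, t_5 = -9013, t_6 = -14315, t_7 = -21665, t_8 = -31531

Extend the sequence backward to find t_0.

Δ: -830  -1486  -2418  -3674  -5302  -7350  -9866
Δ²: -656  -932  -1256  -1628  -2048  -2516
Δ³: -276  -324  -372  -420  -468
Δ⁴: -48  -48  -48  -48
The fourth differences are constant at -48.
Work back: -276 + 48 = -228;  -656 + 228 = -428;  -830 + 428 = -402;  -605 + 402 = -203

-203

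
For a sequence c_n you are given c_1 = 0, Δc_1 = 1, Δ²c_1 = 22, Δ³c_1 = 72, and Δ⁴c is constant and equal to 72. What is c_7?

2856

Build the table forward from the leading diagonal:
Δ⁴: 72  72  72  72  72  72  72
Δ³: 72  144  216  288  360  432  504
Δ²: 22  94  238  454  742  1102  1534
Δ: 1  23  117  355  809  1551  2653
c: 0  1  24  141  496  1305  2856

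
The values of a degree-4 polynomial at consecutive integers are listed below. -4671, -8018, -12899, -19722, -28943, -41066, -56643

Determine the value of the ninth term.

-100607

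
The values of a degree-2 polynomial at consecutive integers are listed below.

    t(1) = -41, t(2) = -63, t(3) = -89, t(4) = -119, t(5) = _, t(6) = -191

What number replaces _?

-153

Using the first 4 terms:
-22, -26, -30
-4, -4
Constant second difference = -4.
Extend forward: -30 − 4 = -34;  -119 − 34 = -153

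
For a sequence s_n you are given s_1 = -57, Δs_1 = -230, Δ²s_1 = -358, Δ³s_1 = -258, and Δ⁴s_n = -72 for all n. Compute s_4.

-2079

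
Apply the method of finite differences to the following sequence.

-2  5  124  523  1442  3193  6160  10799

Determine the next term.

17638

D1: 7, 119, 399, 919, 1751, 2967, 4639
D2: 112, 280, 520, 832, 1216, 1672
D3: 168, 240, 312, 384, 456
D4: 72, 72, 72, 72
Constant fourth difference = 72, so extend:
456 + 72 = 528;  1672 + 528 = 2200;  4639 + 2200 = 6839;  10799 + 6839 = 17638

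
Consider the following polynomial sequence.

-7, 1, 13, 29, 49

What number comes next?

8, 12, 16, 20
4, 4, 4
Constant second difference = 4, so extend:
20 + 4 = 24;  49 + 24 = 73

73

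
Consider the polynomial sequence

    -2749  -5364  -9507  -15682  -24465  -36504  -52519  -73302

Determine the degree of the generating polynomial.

4

D1: -2615, -4143, -6175, -8783, -12039, -16015, -20783
D2: -1528, -2032, -2608, -3256, -3976, -4768
D3: -504, -576, -648, -720, -792
D4: -72, -72, -72, -72
The fourth differences are constant, so the polynomial has degree 4.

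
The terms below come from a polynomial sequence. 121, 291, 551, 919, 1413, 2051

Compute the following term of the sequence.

2851

D1: 170  260  368  494  638
D2: 90  108  126  144
D3: 18  18  18
The third differences are constant (18).
144 + 18 = 162;  638 + 162 = 800;  2051 + 800 = 2851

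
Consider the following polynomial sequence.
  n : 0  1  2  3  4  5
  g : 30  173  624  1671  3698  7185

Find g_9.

D1: 143, 451, 1047, 2027, 3487
D2: 308, 596, 980, 1460
D3: 288, 384, 480
D4: 96, 96
Constant fourth difference = 96, so extend:
480 + 96 = 576;  1460 + 576 = 2036;  3487 + 2036 = 5523;  7185 + 5523 = 12708
576 + 96 = 672;  2036 + 672 = 2708;  5523 + 2708 = 8231;  12708 + 8231 = 20939
672 + 96 = 768;  2708 + 768 = 3476;  8231 + 3476 = 11707;  20939 + 11707 = 32646
768 + 96 = 864;  3476 + 864 = 4340;  11707 + 4340 = 16047;  32646 + 16047 = 48693

48693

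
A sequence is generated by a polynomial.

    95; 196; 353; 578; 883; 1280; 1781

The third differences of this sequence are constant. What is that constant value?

First differences: 101, 157, 225, 305, 397, 501
Second differences: 56, 68, 80, 92, 104
Third differences: 12, 12, 12, 12

12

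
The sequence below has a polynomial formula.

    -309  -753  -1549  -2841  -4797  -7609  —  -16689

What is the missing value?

-11493

Using the first 6 terms:
-444, -796, -1292, -1956, -2812
-352, -496, -664, -856
-144, -168, -192
-24, -24
Constant fourth difference = -24.
Extend forward: -192 − 24 = -216;  -856 − 216 = -1072;  -2812 − 1072 = -3884;  -7609 − 3884 = -11493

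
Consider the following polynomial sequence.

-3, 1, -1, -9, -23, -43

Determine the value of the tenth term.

-183

D1: 4, -2, -8, -14, -20
D2: -6, -6, -6, -6
Constant second difference = -6, so extend:
-20 − 6 = -26;  -43 − 26 = -69
-26 − 6 = -32;  -69 − 32 = -101
-32 − 6 = -38;  -101 − 38 = -139
-38 − 6 = -44;  -139 − 44 = -183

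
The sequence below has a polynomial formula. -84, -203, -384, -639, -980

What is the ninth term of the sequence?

-3444

D1: -119  -181  -255  -341
D2: -62  -74  -86
D3: -12  -12
Third differences constant at -12.
-86 − 12 = -98;  -341 − 98 = -439;  -980 − 439 = -1419
-98 − 12 = -110;  -439 − 110 = -549;  -1419 − 549 = -1968
-110 − 12 = -122;  -549 − 122 = -671;  -1968 − 671 = -2639
-122 − 12 = -134;  -671 − 134 = -805;  -2639 − 805 = -3444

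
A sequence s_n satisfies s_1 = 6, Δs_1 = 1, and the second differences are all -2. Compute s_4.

Build the table forward from the leading diagonal:
Second differences: -2, -2, -2, -2
First differences: 1, -1, -3, -5
s: 6, 7, 6, 3

3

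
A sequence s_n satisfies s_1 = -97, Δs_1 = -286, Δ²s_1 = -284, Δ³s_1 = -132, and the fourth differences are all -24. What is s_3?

Build the table forward from the leading diagonal:
D4: -24  -24  -24
D3: -132  -156  -180
D2: -284  -416  -572
D1: -286  -570  -986
s: -97  -383  -953

-953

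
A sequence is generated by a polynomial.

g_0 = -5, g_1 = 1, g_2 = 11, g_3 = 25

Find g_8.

155

First differences: 6, 10, 14
Second differences: 4, 4
The second differences are constant (4).
14 + 4 = 18;  25 + 18 = 43
18 + 4 = 22;  43 + 22 = 65
22 + 4 = 26;  65 + 26 = 91
26 + 4 = 30;  91 + 30 = 121
30 + 4 = 34;  121 + 34 = 155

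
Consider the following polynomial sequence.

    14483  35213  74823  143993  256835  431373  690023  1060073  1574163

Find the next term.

2270765

Δ: 20730 , 39610 , 69170 , 112842 , 174538 , 258650 , 370050 , 514090
Δ²: 18880 , 29560 , 43672 , 61696 , 84112 , 111400 , 144040
Δ³: 10680 , 14112 , 18024 , 22416 , 27288 , 32640
Δ⁴: 3432 , 3912 , 4392 , 4872 , 5352
Δ⁵: 480 , 480 , 480 , 480
Constant fifth difference = 480, so extend:
5352 + 480 = 5832;  32640 + 5832 = 38472;  144040 + 38472 = 182512;  514090 + 182512 = 696602;  1574163 + 696602 = 2270765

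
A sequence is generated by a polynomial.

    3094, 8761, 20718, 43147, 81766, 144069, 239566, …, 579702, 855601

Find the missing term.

Using the first 7 terms:
5667, 11957, 22429, 38619, 62303, 95497
6290, 10472, 16190, 23684, 33194
4182, 5718, 7494, 9510
1536, 1776, 2016
240, 240
Constant fifth difference = 240.
Extend forward: 2016 + 240 = 2256;  9510 + 2256 = 11766;  33194 + 11766 = 44960;  95497 + 44960 = 140457;  239566 + 140457 = 380023

380023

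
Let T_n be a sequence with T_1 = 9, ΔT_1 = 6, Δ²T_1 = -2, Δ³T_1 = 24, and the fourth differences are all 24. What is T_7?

855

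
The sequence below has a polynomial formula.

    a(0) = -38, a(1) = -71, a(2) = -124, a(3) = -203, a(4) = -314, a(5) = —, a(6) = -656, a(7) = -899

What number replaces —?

-463

Using the first 5 terms:
D1: -33, -53, -79, -111
D2: -20, -26, -32
D3: -6, -6
Constant third difference = -6.
Extend forward: -32 − 6 = -38;  -111 − 38 = -149;  -314 − 149 = -463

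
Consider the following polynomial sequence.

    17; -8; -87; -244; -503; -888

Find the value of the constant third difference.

Δ: -25, -79, -157, -259, -385
Δ²: -54, -78, -102, -126
Δ³: -24, -24, -24

-24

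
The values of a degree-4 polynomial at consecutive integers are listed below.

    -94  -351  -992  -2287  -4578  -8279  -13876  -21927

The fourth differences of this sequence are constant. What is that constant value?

First differences: -257, -641, -1295, -2291, -3701, -5597, -8051
Second differences: -384, -654, -996, -1410, -1896, -2454
Third differences: -270, -342, -414, -486, -558
Fourth differences: -72, -72, -72, -72

-72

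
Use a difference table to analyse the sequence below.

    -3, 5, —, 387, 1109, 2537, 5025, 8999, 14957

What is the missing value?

89

Using the last 6 terms:
First differences: 722  1428  2488  3974  5958
Second differences: 706  1060  1486  1984
Third differences: 354  426  498
Fourth differences: 72  72
Constant fourth difference = 72.
Extend backward: 354 − 72 = 282;  706 − 282 = 424;  722 − 424 = 298;  387 − 298 = 89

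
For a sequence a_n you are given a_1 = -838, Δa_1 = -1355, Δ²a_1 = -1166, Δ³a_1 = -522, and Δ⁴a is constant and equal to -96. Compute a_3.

Build the table forward from the leading diagonal:
Δ⁴: -96, -96, -96
Δ³: -522, -618, -714
Δ²: -1166, -1688, -2306
Δ: -1355, -2521, -4209
a: -838, -2193, -4714

-4714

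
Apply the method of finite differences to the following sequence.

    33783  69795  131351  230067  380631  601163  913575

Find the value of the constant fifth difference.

D1: 36012, 61556, 98716, 150564, 220532, 312412
D2: 25544, 37160, 51848, 69968, 91880
D3: 11616, 14688, 18120, 21912
D4: 3072, 3432, 3792
D5: 360, 360

360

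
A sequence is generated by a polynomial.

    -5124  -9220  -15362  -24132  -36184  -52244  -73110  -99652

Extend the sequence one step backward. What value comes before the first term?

-2564

Δ: -4096, -6142, -8770, -12052, -16060, -20866, -26542
Δ²: -2046, -2628, -3282, -4008, -4806, -5676
Δ³: -582, -654, -726, -798, -870
Δ⁴: -72, -72, -72, -72
The fourth differences are constant at -72.
Work back: -582 + 72 = -510;  -2046 + 510 = -1536;  -4096 + 1536 = -2560;  -5124 + 2560 = -2564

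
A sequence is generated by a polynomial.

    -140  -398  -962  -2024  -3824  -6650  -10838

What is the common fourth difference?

-48

Δ: -258, -564, -1062, -1800, -2826, -4188
Δ²: -306, -498, -738, -1026, -1362
Δ³: -192, -240, -288, -336
Δ⁴: -48, -48, -48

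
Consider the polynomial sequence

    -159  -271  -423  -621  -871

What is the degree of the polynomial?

Δ: -112, -152, -198, -250
Δ²: -40, -46, -52
Δ³: -6, -6
The third differences are constant, so the polynomial has degree 3.

3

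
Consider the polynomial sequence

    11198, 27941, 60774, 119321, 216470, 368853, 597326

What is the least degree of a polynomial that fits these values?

Δ: 16743, 32833, 58547, 97149, 152383, 228473
Δ²: 16090, 25714, 38602, 55234, 76090
Δ³: 9624, 12888, 16632, 20856
Δ⁴: 3264, 3744, 4224
Δ⁵: 480, 480
The fifth differences are constant, so the polynomial has degree 5.

5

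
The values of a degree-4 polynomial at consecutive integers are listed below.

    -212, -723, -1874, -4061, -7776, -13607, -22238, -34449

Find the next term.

First differences: -511, -1151, -2187, -3715, -5831, -8631, -12211
Second differences: -640, -1036, -1528, -2116, -2800, -3580
Third differences: -396, -492, -588, -684, -780
Fourth differences: -96, -96, -96, -96
Constant fourth difference = -96, so extend:
-780 − 96 = -876;  -3580 − 876 = -4456;  -12211 − 4456 = -16667;  -34449 − 16667 = -51116

-51116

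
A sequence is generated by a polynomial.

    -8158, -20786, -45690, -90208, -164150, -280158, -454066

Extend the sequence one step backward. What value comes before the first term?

-2580

D1: -12628  -24904  -44518  -73942  -116008  -173908
D2: -12276  -19614  -29424  -42066  -57900
D3: -7338  -9810  -12642  -15834
D4: -2472  -2832  -3192
D5: -360  -360
The fifth differences are constant at -360.
Work back: -2472 + 360 = -2112;  -7338 + 2112 = -5226;  -12276 + 5226 = -7050;  -12628 + 7050 = -5578;  -8158 + 5578 = -2580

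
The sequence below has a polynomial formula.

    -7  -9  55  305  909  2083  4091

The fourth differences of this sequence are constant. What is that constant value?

48

Δ: -2, 64, 250, 604, 1174, 2008
Δ²: 66, 186, 354, 570, 834
Δ³: 120, 168, 216, 264
Δ⁴: 48, 48, 48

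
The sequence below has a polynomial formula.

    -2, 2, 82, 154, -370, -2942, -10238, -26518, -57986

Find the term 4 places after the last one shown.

First differences: 4, 80, 72, -524, -2572, -7296, -16280, -31468
Second differences: 76, -8, -596, -2048, -4724, -8984, -15188
Third differences: -84, -588, -1452, -2676, -4260, -6204
Fourth differences: -504, -864, -1224, -1584, -1944
Fifth differences: -360, -360, -360, -360
Constant fifth difference = -360, so extend:
-1944 − 360 = -2304;  -6204 − 2304 = -8508;  -15188 − 8508 = -23696;  -31468 − 23696 = -55164;  -57986 − 55164 = -113150
-2304 − 360 = -2664;  -8508 − 2664 = -11172;  -23696 − 11172 = -34868;  -55164 − 34868 = -90032;  -113150 − 90032 = -203182
-2664 − 360 = -3024;  -11172 − 3024 = -14196;  -34868 − 14196 = -49064;  -90032 − 49064 = -139096;  -203182 − 139096 = -342278
-3024 − 360 = -3384;  -14196 − 3384 = -17580;  -49064 − 17580 = -66644;  -139096 − 66644 = -205740;  -342278 − 205740 = -548018

-548018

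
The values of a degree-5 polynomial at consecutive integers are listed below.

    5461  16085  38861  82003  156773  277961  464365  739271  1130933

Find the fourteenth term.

First differences: 10624  22776  43142  74770  121188  186404  274906  391662
Second differences: 12152  20366  31628  46418  65216  88502  116756
Third differences: 8214  11262  14790  18798  23286  28254
Fourth differences: 3048  3528  4008  4488  4968
Fifth differences: 480  480  480  480
The fifth differences are constant (480).
4968 + 480 = 5448;  28254 + 5448 = 33702;  116756 + 33702 = 150458;  391662 + 150458 = 542120;  1130933 + 542120 = 1673053
5448 + 480 = 5928;  33702 + 5928 = 39630;  150458 + 39630 = 190088;  542120 + 190088 = 732208;  1673053 + 732208 = 2405261
5928 + 480 = 6408;  39630 + 6408 = 46038;  190088 + 46038 = 236126;  732208 + 236126 = 968334;  2405261 + 968334 = 3373595
6408 + 480 = 6888;  46038 + 6888 = 52926;  236126 + 52926 = 289052;  968334 + 289052 = 1257386;  3373595 + 1257386 = 4630981
6888 + 480 = 7368;  52926 + 7368 = 60294;  289052 + 60294 = 349346;  1257386 + 349346 = 1606732;  4630981 + 1606732 = 6237713

6237713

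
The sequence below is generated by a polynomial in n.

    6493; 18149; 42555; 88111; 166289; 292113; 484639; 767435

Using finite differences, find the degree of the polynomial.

5

Δ: 11656, 24406, 45556, 78178, 125824, 192526, 282796
Δ²: 12750, 21150, 32622, 47646, 66702, 90270
Δ³: 8400, 11472, 15024, 19056, 23568
Δ⁴: 3072, 3552, 4032, 4512
Δ⁵: 480, 480, 480
The fifth differences are constant, so the polynomial has degree 5.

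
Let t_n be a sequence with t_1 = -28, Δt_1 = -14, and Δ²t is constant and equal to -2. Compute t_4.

Build the table forward from the leading diagonal:
Δ²: -2, -2, -2, -2
Δ: -14, -16, -18, -20
t: -28, -42, -58, -76

-76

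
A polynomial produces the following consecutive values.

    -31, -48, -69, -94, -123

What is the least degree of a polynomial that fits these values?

2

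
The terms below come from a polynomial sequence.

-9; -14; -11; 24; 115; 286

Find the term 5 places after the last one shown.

Δ: -5 , 3 , 35 , 91 , 171
Δ²: 8 , 32 , 56 , 80
Δ³: 24 , 24 , 24
The third differences are constant (24).
80 + 24 = 104;  171 + 104 = 275;  286 + 275 = 561
104 + 24 = 128;  275 + 128 = 403;  561 + 403 = 964
128 + 24 = 152;  403 + 152 = 555;  964 + 555 = 1519
152 + 24 = 176;  555 + 176 = 731;  1519 + 731 = 2250
176 + 24 = 200;  731 + 200 = 931;  2250 + 931 = 3181

3181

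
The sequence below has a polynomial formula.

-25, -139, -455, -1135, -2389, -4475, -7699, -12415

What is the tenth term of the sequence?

-27979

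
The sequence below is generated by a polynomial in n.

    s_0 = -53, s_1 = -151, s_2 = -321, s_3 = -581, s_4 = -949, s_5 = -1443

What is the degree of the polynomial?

3

D1: -98, -170, -260, -368, -494
D2: -72, -90, -108, -126
D3: -18, -18, -18
The third differences are constant, so the polynomial has degree 3.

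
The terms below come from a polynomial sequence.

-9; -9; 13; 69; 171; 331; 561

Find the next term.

0  22  56  102  160  230
22  34  46  58  70
12  12  12  12
The third differences are constant (12).
70 + 12 = 82;  230 + 82 = 312;  561 + 312 = 873

873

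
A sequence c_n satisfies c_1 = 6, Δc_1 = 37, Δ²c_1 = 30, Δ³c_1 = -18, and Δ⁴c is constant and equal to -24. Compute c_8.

Build the table forward from the leading diagonal:
Δ⁴: -24, -24, -24, -24, -24, -24, -24, -24
Δ³: -18, -42, -66, -90, -114, -138, -162, -186
Δ²: 30, 12, -30, -96, -186, -300, -438, -600
Δ: 37, 67, 79, 49, -47, -233, -533, -971
c: 6, 43, 110, 189, 238, 191, -42, -575

-575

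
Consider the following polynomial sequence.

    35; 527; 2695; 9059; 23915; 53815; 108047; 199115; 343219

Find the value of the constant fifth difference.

D1: 492, 2168, 6364, 14856, 29900, 54232, 91068, 144104
D2: 1676, 4196, 8492, 15044, 24332, 36836, 53036
D3: 2520, 4296, 6552, 9288, 12504, 16200
D4: 1776, 2256, 2736, 3216, 3696
D5: 480, 480, 480, 480

480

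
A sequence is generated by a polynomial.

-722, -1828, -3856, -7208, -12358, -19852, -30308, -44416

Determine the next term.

Δ: -1106  -2028  -3352  -5150  -7494  -10456  -14108
Δ²: -922  -1324  -1798  -2344  -2962  -3652
Δ³: -402  -474  -546  -618  -690
Δ⁴: -72  -72  -72  -72
The fourth differences are constant (-72).
-690 − 72 = -762;  -3652 − 762 = -4414;  -14108 − 4414 = -18522;  -44416 − 18522 = -62938

-62938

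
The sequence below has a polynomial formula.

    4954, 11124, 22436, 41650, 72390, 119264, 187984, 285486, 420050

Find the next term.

601420

First differences: 6170 , 11312 , 19214 , 30740 , 46874 , 68720 , 97502 , 134564
Second differences: 5142 , 7902 , 11526 , 16134 , 21846 , 28782 , 37062
Third differences: 2760 , 3624 , 4608 , 5712 , 6936 , 8280
Fourth differences: 864 , 984 , 1104 , 1224 , 1344
Fifth differences: 120 , 120 , 120 , 120
The fifth differences are constant (120).
1344 + 120 = 1464;  8280 + 1464 = 9744;  37062 + 9744 = 46806;  134564 + 46806 = 181370;  420050 + 181370 = 601420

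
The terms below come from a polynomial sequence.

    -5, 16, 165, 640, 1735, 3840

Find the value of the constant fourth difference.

96

Δ: 21, 149, 475, 1095, 2105
Δ²: 128, 326, 620, 1010
Δ³: 198, 294, 390
Δ⁴: 96, 96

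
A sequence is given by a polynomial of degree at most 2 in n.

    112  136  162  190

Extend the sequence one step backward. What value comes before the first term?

90

Δ: 24  26  28
Δ²: 2  2
The second differences are constant at 2.
Work back: 24 − 2 = 22;  112 − 22 = 90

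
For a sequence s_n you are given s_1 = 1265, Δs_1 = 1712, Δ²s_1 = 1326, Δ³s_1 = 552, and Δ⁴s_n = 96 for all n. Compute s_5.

Build the table forward from the leading diagonal:
D4: 96, 96, 96, 96, 96
D3: 552, 648, 744, 840, 936
D2: 1326, 1878, 2526, 3270, 4110
D1: 1712, 3038, 4916, 7442, 10712
s: 1265, 2977, 6015, 10931, 18373

18373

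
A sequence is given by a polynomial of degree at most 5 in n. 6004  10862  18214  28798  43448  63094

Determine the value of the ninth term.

162748

First differences: 4858 , 7352 , 10584 , 14650 , 19646
Second differences: 2494 , 3232 , 4066 , 4996
Third differences: 738 , 834 , 930
Fourth differences: 96 , 96
The fourth differences are constant (96).
930 + 96 = 1026;  4996 + 1026 = 6022;  19646 + 6022 = 25668;  63094 + 25668 = 88762
1026 + 96 = 1122;  6022 + 1122 = 7144;  25668 + 7144 = 32812;  88762 + 32812 = 121574
1122 + 96 = 1218;  7144 + 1218 = 8362;  32812 + 8362 = 41174;  121574 + 41174 = 162748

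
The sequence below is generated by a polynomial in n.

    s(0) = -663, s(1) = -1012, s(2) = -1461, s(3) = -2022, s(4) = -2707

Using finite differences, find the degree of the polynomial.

First differences: -349, -449, -561, -685
Second differences: -100, -112, -124
Third differences: -12, -12
The third differences are constant, so the polynomial has degree 3.

3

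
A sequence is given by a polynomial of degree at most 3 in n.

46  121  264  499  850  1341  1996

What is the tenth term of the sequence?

75, 143, 235, 351, 491, 655
68, 92, 116, 140, 164
24, 24, 24, 24
Constant third difference = 24, so extend:
164 + 24 = 188;  655 + 188 = 843;  1996 + 843 = 2839
188 + 24 = 212;  843 + 212 = 1055;  2839 + 1055 = 3894
212 + 24 = 236;  1055 + 236 = 1291;  3894 + 1291 = 5185

5185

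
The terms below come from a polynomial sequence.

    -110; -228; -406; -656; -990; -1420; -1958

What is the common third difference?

D1: -118, -178, -250, -334, -430, -538
D2: -60, -72, -84, -96, -108
D3: -12, -12, -12, -12

-12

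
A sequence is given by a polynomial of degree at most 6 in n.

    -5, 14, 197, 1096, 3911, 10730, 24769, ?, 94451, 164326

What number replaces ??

Using the first 7 terms:
D1: 19, 183, 899, 2815, 6819, 14039
D2: 164, 716, 1916, 4004, 7220
D3: 552, 1200, 2088, 3216
D4: 648, 888, 1128
D5: 240, 240
Constant fifth difference = 240.
Extend forward: 1128 + 240 = 1368;  3216 + 1368 = 4584;  7220 + 4584 = 11804;  14039 + 11804 = 25843;  24769 + 25843 = 50612

50612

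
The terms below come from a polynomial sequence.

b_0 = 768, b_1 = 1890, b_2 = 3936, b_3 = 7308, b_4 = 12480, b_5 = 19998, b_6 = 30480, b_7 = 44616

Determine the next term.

1122, 2046, 3372, 5172, 7518, 10482, 14136
924, 1326, 1800, 2346, 2964, 3654
402, 474, 546, 618, 690
72, 72, 72, 72
The fourth differences are constant (72).
690 + 72 = 762;  3654 + 762 = 4416;  14136 + 4416 = 18552;  44616 + 18552 = 63168

63168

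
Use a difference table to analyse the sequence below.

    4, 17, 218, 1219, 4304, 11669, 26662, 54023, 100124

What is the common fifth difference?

240

Δ: 13, 201, 1001, 3085, 7365, 14993, 27361, 46101
Δ²: 188, 800, 2084, 4280, 7628, 12368, 18740
Δ³: 612, 1284, 2196, 3348, 4740, 6372
Δ⁴: 672, 912, 1152, 1392, 1632
Δ⁵: 240, 240, 240, 240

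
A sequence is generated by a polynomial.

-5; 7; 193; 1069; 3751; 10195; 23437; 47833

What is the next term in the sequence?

89299

12  186  876  2682  6444  13242  24396
174  690  1806  3762  6798  11154
516  1116  1956  3036  4356
600  840  1080  1320
240  240  240
The fifth differences are constant (240).
1320 + 240 = 1560;  4356 + 1560 = 5916;  11154 + 5916 = 17070;  24396 + 17070 = 41466;  47833 + 41466 = 89299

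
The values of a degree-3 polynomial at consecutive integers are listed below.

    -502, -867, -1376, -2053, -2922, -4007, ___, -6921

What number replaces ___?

-5332

Using the first 6 terms:
-365  -509  -677  -869  -1085
-144  -168  -192  -216
-24  -24  -24
Constant third difference = -24.
Extend forward: -216 − 24 = -240;  -1085 − 240 = -1325;  -4007 − 1325 = -5332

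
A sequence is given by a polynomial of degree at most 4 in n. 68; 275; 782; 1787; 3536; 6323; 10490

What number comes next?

D1: 207, 507, 1005, 1749, 2787, 4167
D2: 300, 498, 744, 1038, 1380
D3: 198, 246, 294, 342
D4: 48, 48, 48
Fourth differences constant at 48.
342 + 48 = 390;  1380 + 390 = 1770;  4167 + 1770 = 5937;  10490 + 5937 = 16427

16427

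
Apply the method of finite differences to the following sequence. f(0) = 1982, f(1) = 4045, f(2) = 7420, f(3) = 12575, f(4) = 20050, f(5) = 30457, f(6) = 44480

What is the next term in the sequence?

Δ: 2063, 3375, 5155, 7475, 10407, 14023
Δ²: 1312, 1780, 2320, 2932, 3616
Δ³: 468, 540, 612, 684
Δ⁴: 72, 72, 72
Constant fourth difference = 72, so extend:
684 + 72 = 756;  3616 + 756 = 4372;  14023 + 4372 = 18395;  44480 + 18395 = 62875

62875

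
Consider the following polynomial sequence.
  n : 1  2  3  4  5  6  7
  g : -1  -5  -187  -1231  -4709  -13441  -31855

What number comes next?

First differences: -4, -182, -1044, -3478, -8732, -18414
Second differences: -178, -862, -2434, -5254, -9682
Third differences: -684, -1572, -2820, -4428
Fourth differences: -888, -1248, -1608
Fifth differences: -360, -360
The fifth differences are constant (-360).
-1608 − 360 = -1968;  -4428 − 1968 = -6396;  -9682 − 6396 = -16078;  -18414 − 16078 = -34492;  -31855 − 34492 = -66347

-66347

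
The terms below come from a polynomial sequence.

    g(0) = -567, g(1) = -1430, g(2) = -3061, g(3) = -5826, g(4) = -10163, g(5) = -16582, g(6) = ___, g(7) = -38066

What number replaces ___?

Using the first 6 terms:
Δ: -863, -1631, -2765, -4337, -6419
Δ²: -768, -1134, -1572, -2082
Δ³: -366, -438, -510
Δ⁴: -72, -72
Constant fourth difference = -72.
Extend forward: -510 − 72 = -582;  -2082 − 582 = -2664;  -6419 − 2664 = -9083;  -16582 − 9083 = -25665

-25665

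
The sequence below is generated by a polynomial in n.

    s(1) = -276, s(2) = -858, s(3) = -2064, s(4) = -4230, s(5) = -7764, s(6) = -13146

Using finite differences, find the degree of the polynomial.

4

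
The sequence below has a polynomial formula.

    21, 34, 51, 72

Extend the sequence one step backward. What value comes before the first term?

12

Δ: 13, 17, 21
Δ²: 4, 4
The second differences are constant at 4.
Work back: 13 − 4 = 9;  21 − 9 = 12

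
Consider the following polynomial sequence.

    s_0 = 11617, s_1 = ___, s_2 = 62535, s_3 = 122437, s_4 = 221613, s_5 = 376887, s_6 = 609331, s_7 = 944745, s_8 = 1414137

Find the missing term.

28851

Using the last 7 terms:
First differences: 59902  99176  155274  232444  335414  469392
Second differences: 39274  56098  77170  102970  133978
Third differences: 16824  21072  25800  31008
Fourth differences: 4248  4728  5208
Fifth differences: 480  480
Constant fifth difference = 480.
Extend backward: 4248 − 480 = 3768;  16824 − 3768 = 13056;  39274 − 13056 = 26218;  59902 − 26218 = 33684;  62535 − 33684 = 28851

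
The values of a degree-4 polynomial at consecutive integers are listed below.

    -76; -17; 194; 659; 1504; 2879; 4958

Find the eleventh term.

24634

Δ: 59, 211, 465, 845, 1375, 2079
Δ²: 152, 254, 380, 530, 704
Δ³: 102, 126, 150, 174
Δ⁴: 24, 24, 24
Fourth differences constant at 24.
174 + 24 = 198;  704 + 198 = 902;  2079 + 902 = 2981;  4958 + 2981 = 7939
198 + 24 = 222;  902 + 222 = 1124;  2981 + 1124 = 4105;  7939 + 4105 = 12044
222 + 24 = 246;  1124 + 246 = 1370;  4105 + 1370 = 5475;  12044 + 5475 = 17519
246 + 24 = 270;  1370 + 270 = 1640;  5475 + 1640 = 7115;  17519 + 7115 = 24634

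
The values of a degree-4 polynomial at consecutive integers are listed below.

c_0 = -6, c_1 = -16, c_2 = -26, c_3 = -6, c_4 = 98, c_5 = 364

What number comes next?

894

Δ: -10, -10, 20, 104, 266
Δ²: 0, 30, 84, 162
Δ³: 30, 54, 78
Δ⁴: 24, 24
Fourth differences constant at 24.
78 + 24 = 102;  162 + 102 = 264;  266 + 264 = 530;  364 + 530 = 894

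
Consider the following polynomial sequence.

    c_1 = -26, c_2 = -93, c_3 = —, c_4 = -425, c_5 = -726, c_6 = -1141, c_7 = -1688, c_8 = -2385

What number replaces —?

-220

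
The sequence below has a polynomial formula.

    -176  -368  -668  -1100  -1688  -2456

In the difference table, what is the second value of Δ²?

-132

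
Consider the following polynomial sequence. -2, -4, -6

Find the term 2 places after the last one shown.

-10

Δ: -2 , -2
Constant first difference = -2, so extend:
-6 − 2 = -8
-8 − 2 = -10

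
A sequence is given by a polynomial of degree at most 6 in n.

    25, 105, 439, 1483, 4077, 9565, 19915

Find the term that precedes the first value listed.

7

80, 334, 1044, 2594, 5488, 10350
254, 710, 1550, 2894, 4862
456, 840, 1344, 1968
384, 504, 624
120, 120
The fifth differences are constant at 120.
Work back: 384 − 120 = 264;  456 − 264 = 192;  254 − 192 = 62;  80 − 62 = 18;  25 − 18 = 7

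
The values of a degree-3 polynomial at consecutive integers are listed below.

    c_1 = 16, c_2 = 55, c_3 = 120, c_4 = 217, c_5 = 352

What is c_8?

Δ: 39, 65, 97, 135
Δ²: 26, 32, 38
Δ³: 6, 6
The third differences are constant (6).
38 + 6 = 44;  135 + 44 = 179;  352 + 179 = 531
44 + 6 = 50;  179 + 50 = 229;  531 + 229 = 760
50 + 6 = 56;  229 + 56 = 285;  760 + 285 = 1045

1045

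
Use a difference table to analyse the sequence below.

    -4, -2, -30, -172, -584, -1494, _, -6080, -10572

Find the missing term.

-3202

Using the first 6 terms:
First differences: 2, -28, -142, -412, -910
Second differences: -30, -114, -270, -498
Third differences: -84, -156, -228
Fourth differences: -72, -72
Constant fourth difference = -72.
Extend forward: -228 − 72 = -300;  -498 − 300 = -798;  -910 − 798 = -1708;  -1494 − 1708 = -3202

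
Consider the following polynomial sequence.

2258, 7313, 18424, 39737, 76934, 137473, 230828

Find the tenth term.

837809

D1: 5055, 11111, 21313, 37197, 60539, 93355
D2: 6056, 10202, 15884, 23342, 32816
D3: 4146, 5682, 7458, 9474
D4: 1536, 1776, 2016
D5: 240, 240
Fifth differences constant at 240.
2016 + 240 = 2256;  9474 + 2256 = 11730;  32816 + 11730 = 44546;  93355 + 44546 = 137901;  230828 + 137901 = 368729
2256 + 240 = 2496;  11730 + 2496 = 14226;  44546 + 14226 = 58772;  137901 + 58772 = 196673;  368729 + 196673 = 565402
2496 + 240 = 2736;  14226 + 2736 = 16962;  58772 + 16962 = 75734;  196673 + 75734 = 272407;  565402 + 272407 = 837809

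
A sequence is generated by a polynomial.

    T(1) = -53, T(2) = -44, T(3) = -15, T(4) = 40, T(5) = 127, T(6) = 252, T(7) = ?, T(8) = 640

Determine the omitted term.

Using the first 6 terms:
D1: 9, 29, 55, 87, 125
D2: 20, 26, 32, 38
D3: 6, 6, 6
Constant third difference = 6.
Extend forward: 38 + 6 = 44;  125 + 44 = 169;  252 + 169 = 421

421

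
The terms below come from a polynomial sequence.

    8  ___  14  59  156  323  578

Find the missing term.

3

Using the last 5 terms:
D1: 45, 97, 167, 255
D2: 52, 70, 88
D3: 18, 18
Constant third difference = 18.
Extend backward: 52 − 18 = 34;  45 − 34 = 11;  14 − 11 = 3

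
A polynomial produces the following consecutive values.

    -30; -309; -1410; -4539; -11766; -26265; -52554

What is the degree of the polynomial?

5

-279, -1101, -3129, -7227, -14499, -26289
-822, -2028, -4098, -7272, -11790
-1206, -2070, -3174, -4518
-864, -1104, -1344
-240, -240
The fifth differences are constant, so the polynomial has degree 5.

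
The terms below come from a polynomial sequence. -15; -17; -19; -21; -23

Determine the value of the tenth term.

-2  -2  -2  -2
Constant first difference = -2, so extend:
-23 − 2 = -25
-25 − 2 = -27
-27 − 2 = -29
-29 − 2 = -31
-31 − 2 = -33

-33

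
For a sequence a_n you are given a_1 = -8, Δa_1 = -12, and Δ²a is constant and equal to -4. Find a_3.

Build the table forward from the leading diagonal:
Δ²: -4, -4, -4
Δ: -12, -16, -20
a: -8, -20, -36

-36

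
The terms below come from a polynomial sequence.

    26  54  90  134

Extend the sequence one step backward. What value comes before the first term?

28  36  44
8  8
The second differences are constant at 8.
Work back: 28 − 8 = 20;  26 − 20 = 6

6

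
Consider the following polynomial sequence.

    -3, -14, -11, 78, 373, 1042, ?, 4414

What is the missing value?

2301

Using the first 6 terms:
-11, 3, 89, 295, 669
14, 86, 206, 374
72, 120, 168
48, 48
Constant fourth difference = 48.
Extend forward: 168 + 48 = 216;  374 + 216 = 590;  669 + 590 = 1259;  1042 + 1259 = 2301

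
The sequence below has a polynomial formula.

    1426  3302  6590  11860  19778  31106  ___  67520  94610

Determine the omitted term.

Using the first 6 terms:
D1: 1876, 3288, 5270, 7918, 11328
D2: 1412, 1982, 2648, 3410
D3: 570, 666, 762
D4: 96, 96
Constant fourth difference = 96.
Extend forward: 762 + 96 = 858;  3410 + 858 = 4268;  11328 + 4268 = 15596;  31106 + 15596 = 46702

46702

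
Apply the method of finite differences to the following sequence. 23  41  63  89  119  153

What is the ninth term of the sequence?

279

18 , 22 , 26 , 30 , 34
4 , 4 , 4 , 4
The second differences are constant (4).
34 + 4 = 38;  153 + 38 = 191
38 + 4 = 42;  191 + 42 = 233
42 + 4 = 46;  233 + 46 = 279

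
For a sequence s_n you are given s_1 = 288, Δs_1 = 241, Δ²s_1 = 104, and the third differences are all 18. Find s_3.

874

Build the table forward from the leading diagonal:
Δ³: 18  18  18
Δ²: 104  122  140
Δ: 241  345  467
s: 288  529  874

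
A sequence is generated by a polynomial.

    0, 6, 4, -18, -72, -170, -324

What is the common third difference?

D1: 6, -2, -22, -54, -98, -154
D2: -8, -20, -32, -44, -56
D3: -12, -12, -12, -12

-12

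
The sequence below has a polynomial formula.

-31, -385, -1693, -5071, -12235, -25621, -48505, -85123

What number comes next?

D1: -354, -1308, -3378, -7164, -13386, -22884, -36618
D2: -954, -2070, -3786, -6222, -9498, -13734
D3: -1116, -1716, -2436, -3276, -4236
D4: -600, -720, -840, -960
D5: -120, -120, -120
Fifth differences constant at -120.
-960 − 120 = -1080;  -4236 − 1080 = -5316;  -13734 − 5316 = -19050;  -36618 − 19050 = -55668;  -85123 − 55668 = -140791

-140791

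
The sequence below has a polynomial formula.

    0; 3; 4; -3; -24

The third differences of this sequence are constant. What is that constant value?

D1: 3, 1, -7, -21
D2: -2, -8, -14
D3: -6, -6

-6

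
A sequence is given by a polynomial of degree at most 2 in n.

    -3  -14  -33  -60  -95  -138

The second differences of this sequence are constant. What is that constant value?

-8

Δ: -11, -19, -27, -35, -43
Δ²: -8, -8, -8, -8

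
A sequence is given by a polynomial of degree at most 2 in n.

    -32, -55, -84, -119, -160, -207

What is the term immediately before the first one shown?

D1: -23  -29  -35  -41  -47
D2: -6  -6  -6  -6
The second differences are constant at -6.
Work back: -23 + 6 = -17;  -32 + 17 = -15

-15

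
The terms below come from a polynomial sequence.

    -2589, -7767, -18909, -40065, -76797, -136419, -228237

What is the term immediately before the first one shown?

-597

D1: -5178, -11142, -21156, -36732, -59622, -91818
D2: -5964, -10014, -15576, -22890, -32196
D3: -4050, -5562, -7314, -9306
D4: -1512, -1752, -1992
D5: -240, -240
The fifth differences are constant at -240.
Work back: -1512 + 240 = -1272;  -4050 + 1272 = -2778;  -5964 + 2778 = -3186;  -5178 + 3186 = -1992;  -2589 + 1992 = -597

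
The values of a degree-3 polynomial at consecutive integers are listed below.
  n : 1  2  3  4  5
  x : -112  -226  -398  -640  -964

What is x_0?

-114  -172  -242  -324
-58  -70  -82
-12  -12
The third differences are constant at -12.
Work back: -58 + 12 = -46;  -114 + 46 = -68;  -112 + 68 = -44

-44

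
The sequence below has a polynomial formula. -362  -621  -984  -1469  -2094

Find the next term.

-2877

First differences: -259 , -363 , -485 , -625
Second differences: -104 , -122 , -140
Third differences: -18 , -18
Constant third difference = -18, so extend:
-140 − 18 = -158;  -625 − 158 = -783;  -2094 − 783 = -2877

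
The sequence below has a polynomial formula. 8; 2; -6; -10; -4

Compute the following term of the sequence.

18

First differences: -6 , -8 , -4 , 6
Second differences: -2 , 4 , 10
Third differences: 6 , 6
Third differences constant at 6.
10 + 6 = 16;  6 + 16 = 22;  -4 + 22 = 18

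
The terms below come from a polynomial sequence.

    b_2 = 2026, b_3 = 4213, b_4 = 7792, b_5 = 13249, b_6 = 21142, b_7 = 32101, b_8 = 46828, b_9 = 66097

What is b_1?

817

2187, 3579, 5457, 7893, 10959, 14727, 19269
1392, 1878, 2436, 3066, 3768, 4542
486, 558, 630, 702, 774
72, 72, 72, 72
The fourth differences are constant at 72.
Work back: 486 − 72 = 414;  1392 − 414 = 978;  2187 − 978 = 1209;  2026 − 1209 = 817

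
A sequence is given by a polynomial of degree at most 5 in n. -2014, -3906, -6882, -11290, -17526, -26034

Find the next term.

-1892 , -2976 , -4408 , -6236 , -8508
-1084 , -1432 , -1828 , -2272
-348 , -396 , -444
-48 , -48
The fourth differences are constant (-48).
-444 − 48 = -492;  -2272 − 492 = -2764;  -8508 − 2764 = -11272;  -26034 − 11272 = -37306

-37306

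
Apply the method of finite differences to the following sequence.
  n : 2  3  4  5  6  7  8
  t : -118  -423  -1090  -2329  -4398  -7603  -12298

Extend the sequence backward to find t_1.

-13

First differences: -305, -667, -1239, -2069, -3205, -4695
Second differences: -362, -572, -830, -1136, -1490
Third differences: -210, -258, -306, -354
Fourth differences: -48, -48, -48
The fourth differences are constant at -48.
Work back: -210 + 48 = -162;  -362 + 162 = -200;  -305 + 200 = -105;  -118 + 105 = -13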